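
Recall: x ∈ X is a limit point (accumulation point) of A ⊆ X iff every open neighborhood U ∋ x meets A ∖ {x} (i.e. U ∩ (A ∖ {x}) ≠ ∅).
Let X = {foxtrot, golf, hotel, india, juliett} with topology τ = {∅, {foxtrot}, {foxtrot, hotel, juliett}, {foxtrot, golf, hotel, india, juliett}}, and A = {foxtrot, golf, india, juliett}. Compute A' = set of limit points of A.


A' = {golf, hotel, india, juliett}

For each x ∈ X, list the open sets U ∈ τ with x ∈ U, then check whether U ∩ (A ∖ {x}) ≠ ∅ for every such U.
  x = foxtrot: open {foxtrot} ∋ x has {foxtrot} ∩ (A ∖ {foxtrot}) = ∅, so x is NOT a limit point.
  x = golf: opens ∋ x are {foxtrot, golf, hotel, india, juliett}; each meets A ∖ {golf}, so x IS a limit point.
  x = hotel: opens ∋ x are {foxtrot, hotel, juliett}, {foxtrot, golf, hotel, india, juliett}; each meets A ∖ {hotel}, so x IS a limit point.
  x = india: opens ∋ x are {foxtrot, golf, hotel, india, juliett}; each meets A ∖ {india}, so x IS a limit point.
  x = juliett: opens ∋ x are {foxtrot, hotel, juliett}, {foxtrot, golf, hotel, india, juliett}; each meets A ∖ {juliett}, so x IS a limit point.
Collecting: A' = {golf, hotel, india, juliett}.


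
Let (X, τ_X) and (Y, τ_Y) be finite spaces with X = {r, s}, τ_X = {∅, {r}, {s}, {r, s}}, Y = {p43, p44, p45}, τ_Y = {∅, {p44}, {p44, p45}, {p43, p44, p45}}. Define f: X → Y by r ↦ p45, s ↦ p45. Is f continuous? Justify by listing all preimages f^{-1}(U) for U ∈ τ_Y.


f IS continuous.

Compute f^{-1}(U) for each U ∈ τ_Y:
  U = ∅: f^{-1}(U) = ∅ ∈ τ_X ✓.
  U = {p44}: f^{-1}(U) = ∅ ∈ τ_X ✓.
  U = {p44, p45}: f^{-1}(U) = {r, s} ∈ τ_X ✓.
  U = {p43, p44, p45}: f^{-1}(U) = {r, s} ∈ τ_X ✓.
Every preimage lies in τ_X, so f IS continuous.


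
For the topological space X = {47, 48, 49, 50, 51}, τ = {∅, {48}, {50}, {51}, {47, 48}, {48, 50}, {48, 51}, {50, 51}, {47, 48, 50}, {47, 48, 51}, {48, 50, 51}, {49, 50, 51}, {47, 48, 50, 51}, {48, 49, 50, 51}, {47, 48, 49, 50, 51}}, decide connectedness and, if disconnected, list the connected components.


(X, τ) is disconnected; components = [{47, 48}, {49, 50, 51}].

Find clopen sets (U ∈ τ with X ∖ U ∈ τ):
  U = ∅, X ∖ U = {47, 48, 49, 50, 51} — both open, so U is clopen.
  U = {47, 48}, X ∖ U = {49, 50, 51} — both open, so U is clopen.
  U = {49, 50, 51}, X ∖ U = {47, 48} — both open, so U is clopen.
  U = {47, 48, 49, 50, 51}, X ∖ U = ∅ — both open, so U is clopen.
Nontrivial clopen(s) exist: e.g. {49, 50, 51}. So (X, τ) is disconnected.
Compute connected components by grouping points that agree on all clopens:
  component: {47, 48}
  component: {49, 50, 51}


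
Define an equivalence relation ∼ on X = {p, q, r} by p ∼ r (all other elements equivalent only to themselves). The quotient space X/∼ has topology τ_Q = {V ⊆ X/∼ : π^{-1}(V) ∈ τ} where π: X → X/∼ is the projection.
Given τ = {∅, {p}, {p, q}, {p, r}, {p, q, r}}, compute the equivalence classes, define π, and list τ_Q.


X/∼ = {[p=r], [q]}; |τ_Q| = 3.

Equivalence classes: [p=r], [q].
Quotient map π: X → X/∼ sends p ↦ [p=r], q ↦ [q], r ↦ [p=r].
For each subset V ⊆ X/∼, compute π^{-1}(V) ⊆ X and check whether π^{-1}(V) ∈ τ. V is open in τ_Q iff π^{-1}(V) ∈ τ.
  V = {}: π^{-1}(V) = ∅ ∈ τ ✓.
  V = {[p=r]}: π^{-1}(V) = {p, r} ∈ τ ✓.
  V = {[q]}: π^{-1}(V) = {q} ∉ τ ✗.
  V = {[p=r], [q]}: π^{-1}(V) = {p, q, r} ∈ τ ✓.
Open sets in the quotient: τ_Q = {{}, {[p=r]}, {[p=r], [q]}} (3 elements).


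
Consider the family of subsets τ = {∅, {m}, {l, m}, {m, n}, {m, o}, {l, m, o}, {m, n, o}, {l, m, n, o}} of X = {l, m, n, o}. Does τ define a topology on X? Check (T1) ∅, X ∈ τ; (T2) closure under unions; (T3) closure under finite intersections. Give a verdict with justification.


τ is NOT a topology on X.

Axiom (T1): ∅ ∈ τ? Yes; X ∈ τ? Yes.
Axiom (T2/T3): check pairwise unions and intersections of members of τ.
Counterexample for (T2): {l, m} ∪ {m, n} = {l, m, n} ∉ τ. Therefore τ is NOT a topology.


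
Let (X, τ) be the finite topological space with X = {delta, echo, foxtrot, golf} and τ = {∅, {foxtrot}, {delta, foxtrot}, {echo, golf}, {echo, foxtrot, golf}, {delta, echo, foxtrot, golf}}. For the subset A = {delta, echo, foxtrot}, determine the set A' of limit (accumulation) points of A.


A' = {delta, golf}

For each x ∈ X, list the open sets U ∈ τ with x ∈ U, then check whether U ∩ (A ∖ {x}) ≠ ∅ for every such U.
  x = delta: opens ∋ x are {delta, foxtrot}, {delta, echo, foxtrot, golf}; each meets A ∖ {delta}, so x IS a limit point.
  x = echo: open {echo, golf} ∋ x has {echo, golf} ∩ (A ∖ {echo}) = ∅, so x is NOT a limit point.
  x = foxtrot: open {foxtrot} ∋ x has {foxtrot} ∩ (A ∖ {foxtrot}) = ∅, so x is NOT a limit point.
  x = golf: opens ∋ x are {echo, golf}, {echo, foxtrot, golf}, {delta, echo, foxtrot, golf}; each meets A ∖ {golf}, so x IS a limit point.
Collecting: A' = {delta, golf}.


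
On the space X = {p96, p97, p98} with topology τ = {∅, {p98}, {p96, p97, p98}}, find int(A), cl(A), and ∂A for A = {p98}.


int(A) = {p98}, cl(A) = {p96, p97, p98}, ∂A = {p96, p97}.

Closed sets in (X, τ) are complements of opens:
  closed(X, τ) = {∅, {p96, p97}, {p96, p97, p98}}.
int(A) = ⋃ {U ∈ τ : U ⊆ A}. Opens contained in A: ∅, {p98}.
Taking the union of these: int(A) = {p98}.
cl(A) = ⋂ {C closed : A ⊆ C}. Closed sets containing A: {p96, p97, p98}.
Intersecting these: cl(A) = {p96, p97, p98}.
∂A = cl(A) ∖ int(A) = {p96, p97, p98} ∖ {p98} = {p96, p97}.


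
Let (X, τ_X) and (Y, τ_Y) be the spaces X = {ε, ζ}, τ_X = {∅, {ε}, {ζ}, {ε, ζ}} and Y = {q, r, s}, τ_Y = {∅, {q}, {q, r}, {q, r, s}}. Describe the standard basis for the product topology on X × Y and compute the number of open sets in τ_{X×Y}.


Basis B = {∅ × ∅, {ε} × {q}, {ζ} × {q}, {ε} × {q, r}, {ε, ζ} × {q}, {ζ} × {q, r}, {ε} × {q, r, s}, {ζ} × {q, r, s}, {ε, ζ} × {q, r}, {ε, ζ} × {q, r, s}}; |τ_{X×Y}| = 16.

Enumerate products U × V with U ∈ τ_X, V ∈ τ_Y (deduplicated):
  ∅ × ∅ = {} (∅)
  {ε} × {q} = {(ε,q)}
  {ζ} × {q} = {(ζ,q)}
  {ε} × {q, r} = {(ε,q), (ε,r)}
  {ε, ζ} × {q} = {(ε,q), (ζ,q)}
  {ζ} × {q, r} = {(ζ,q), (ζ,r)}
  {ε} × {q, r, s} = {(ε,q), (ε,r), (ε,s)}
  {ζ} × {q, r, s} = {(ζ,q), (ζ,r), (ζ,s)}
  {ε, ζ} × {q, r} = {(ε,q), (ε,r), (ζ,q), (ζ,r)}
  {ε, ζ} × {q, r, s} = {(ε,q), (ε,r), (ε,s), (ζ,q), (ζ,r), (ζ,s)}
These 10 distinct sets form the basis B.
Close under arbitrary unions to get τ_{X×Y}; counting gives |τ_{X×Y}| = 16.


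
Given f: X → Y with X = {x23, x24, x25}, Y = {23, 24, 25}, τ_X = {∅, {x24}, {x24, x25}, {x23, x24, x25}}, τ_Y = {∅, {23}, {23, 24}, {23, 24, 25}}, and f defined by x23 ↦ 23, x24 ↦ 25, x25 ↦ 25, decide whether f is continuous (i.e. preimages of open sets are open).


f is NOT continuous.

Compute f^{-1}(U) for each U ∈ τ_Y:
  U = ∅: f^{-1}(U) = ∅ ∈ τ_X ✓.
  U = {23}: f^{-1}(U) = {x23} ∉ τ_X ✗.
  U = {23, 24}: f^{-1}(U) = {x23} ∉ τ_X ✗.
  U = {23, 24, 25}: f^{-1}(U) = {x23, x24, x25} ∈ τ_X ✓.
Found U = {23} with f^{-1}(U) = {x23} not in τ_X. Therefore f is NOT continuous.


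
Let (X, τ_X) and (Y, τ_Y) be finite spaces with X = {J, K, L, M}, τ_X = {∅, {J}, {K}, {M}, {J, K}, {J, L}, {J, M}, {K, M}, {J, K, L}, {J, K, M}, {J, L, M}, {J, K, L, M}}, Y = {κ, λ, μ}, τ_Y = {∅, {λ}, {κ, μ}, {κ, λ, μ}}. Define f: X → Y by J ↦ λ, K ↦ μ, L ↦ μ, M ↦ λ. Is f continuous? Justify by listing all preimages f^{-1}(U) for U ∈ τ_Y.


f is NOT continuous.

Compute f^{-1}(U) for each U ∈ τ_Y:
  U = ∅: f^{-1}(U) = ∅ ∈ τ_X ✓.
  U = {λ}: f^{-1}(U) = {J, M} ∈ τ_X ✓.
  U = {κ, μ}: f^{-1}(U) = {K, L} ∉ τ_X ✗.
  U = {κ, λ, μ}: f^{-1}(U) = {J, K, L, M} ∈ τ_X ✓.
Found U = {κ, μ} with f^{-1}(U) = {K, L} not in τ_X. Therefore f is NOT continuous.


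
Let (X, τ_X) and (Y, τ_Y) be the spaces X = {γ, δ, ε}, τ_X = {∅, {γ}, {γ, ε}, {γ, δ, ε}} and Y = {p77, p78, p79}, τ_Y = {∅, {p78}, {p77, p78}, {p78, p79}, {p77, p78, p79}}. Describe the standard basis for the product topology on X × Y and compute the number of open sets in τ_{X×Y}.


Basis B = {∅ × ∅, {γ} × {p78}, {γ} × {p77, p78}, {γ} × {p78, p79}, {γ, ε} × {p78}, {γ} × {p77, p78, p79}, {γ, δ, ε} × {p78}, {γ, ε} × {p77, p78}, {γ, ε} × {p78, p79}, {γ, ε} × {p77, p78, p79}, {γ, δ, ε} × {p77, p78}, {γ, δ, ε} × {p78, p79}, {γ, δ, ε} × {p77, p78, p79}}; |τ_{X×Y}| = 30.

Enumerate products U × V with U ∈ τ_X, V ∈ τ_Y (deduplicated):
  ∅ × ∅ = {} (∅)
  {γ} × {p78} = {(γ,p78)}
  {γ} × {p77, p78} = {(γ,p77), (γ,p78)}
  {γ} × {p78, p79} = {(γ,p78), (γ,p79)}
  {γ, ε} × {p78} = {(γ,p78), (ε,p78)}
  {γ} × {p77, p78, p79} = {(γ,p77), (γ,p78), (γ,p79)}
  {γ, δ, ε} × {p78} = {(γ,p78), (δ,p78), (ε,p78)}
  {γ, ε} × {p77, p78} = {(γ,p77), (γ,p78), (ε,p77), (ε,p78)}
  {γ, ε} × {p78, p79} = {(γ,p78), (γ,p79), (ε,p78), (ε,p79)}
  {γ, ε} × {p77, p78, p79} = {(γ,p77), (γ,p78), (γ,p79), (ε,p77), (ε,p78), (ε,p79)}
  {γ, δ, ε} × {p77, p78} = {(γ,p77), (γ,p78), (δ,p77), (δ,p78), (ε,p77), (ε,p78)}
  {γ, δ, ε} × {p78, p79} = {(γ,p78), (γ,p79), (δ,p78), (δ,p79), (ε,p78), (ε,p79)}
  {γ, δ, ε} × {p77, p78, p79} = {(γ,p77), (γ,p78), (γ,p79), (δ,p77), (δ,p78), (δ,p79), (ε,p77), (ε,p78), (ε,p79)}
These 13 distinct sets form the basis B.
Close under arbitrary unions to get τ_{X×Y}; counting gives |τ_{X×Y}| = 30.


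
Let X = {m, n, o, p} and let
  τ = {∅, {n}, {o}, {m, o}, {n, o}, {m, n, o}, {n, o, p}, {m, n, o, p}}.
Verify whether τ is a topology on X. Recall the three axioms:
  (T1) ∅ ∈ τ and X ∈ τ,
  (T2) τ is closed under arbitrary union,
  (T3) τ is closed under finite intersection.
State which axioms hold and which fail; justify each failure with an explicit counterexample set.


τ IS a topology on X.

Axiom (T1): ∅ ∈ τ? Yes; X ∈ τ? Yes.
Axiom (T2/T3): check pairwise unions and intersections of members of τ.
All pairwise intersections and unions checked — each lies in τ. Therefore τ satisfies (T1), (T2), (T3): it IS a topology on X.


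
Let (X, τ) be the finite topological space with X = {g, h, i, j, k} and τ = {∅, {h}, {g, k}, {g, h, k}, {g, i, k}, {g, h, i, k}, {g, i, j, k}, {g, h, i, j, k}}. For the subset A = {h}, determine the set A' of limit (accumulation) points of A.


A' = ∅

For each x ∈ X, list the open sets U ∈ τ with x ∈ U, then check whether U ∩ (A ∖ {x}) ≠ ∅ for every such U.
  x = g: open {g, k} ∋ x has {g, k} ∩ (A ∖ {g}) = ∅, so x is NOT a limit point.
  x = h: open {h} ∋ x has {h} ∩ (A ∖ {h}) = ∅, so x is NOT a limit point.
  x = i: open {g, i, k} ∋ x has {g, i, k} ∩ (A ∖ {i}) = ∅, so x is NOT a limit point.
  x = j: open {g, i, j, k} ∋ x has {g, i, j, k} ∩ (A ∖ {j}) = ∅, so x is NOT a limit point.
  x = k: open {g, k} ∋ x has {g, k} ∩ (A ∖ {k}) = ∅, so x is NOT a limit point.
Collecting: A' = ∅.


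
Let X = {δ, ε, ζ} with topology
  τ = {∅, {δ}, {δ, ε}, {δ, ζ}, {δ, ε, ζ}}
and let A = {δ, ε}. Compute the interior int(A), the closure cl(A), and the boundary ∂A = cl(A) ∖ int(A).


int(A) = {δ, ε}, cl(A) = {δ, ε, ζ}, ∂A = {ζ}.

Closed sets in (X, τ) are complements of opens:
  closed(X, τ) = {∅, {ε}, {ζ}, {ε, ζ}, {δ, ε, ζ}}.
int(A) = ⋃ {U ∈ τ : U ⊆ A}. Opens contained in A: ∅, {δ}, {δ, ε}.
Taking the union of these: int(A) = {δ, ε}.
cl(A) = ⋂ {C closed : A ⊆ C}. Closed sets containing A: {δ, ε, ζ}.
Intersecting these: cl(A) = {δ, ε, ζ}.
∂A = cl(A) ∖ int(A) = {δ, ε, ζ} ∖ {δ, ε} = {ζ}.


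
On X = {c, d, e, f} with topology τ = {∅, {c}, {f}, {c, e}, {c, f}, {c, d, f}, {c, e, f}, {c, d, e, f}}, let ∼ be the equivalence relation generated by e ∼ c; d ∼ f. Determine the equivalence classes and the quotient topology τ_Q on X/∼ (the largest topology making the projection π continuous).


X/∼ = {[c=e], [d=f]}; |τ_Q| = 3.

Equivalence classes: [c=e], [d=f].
Quotient map π: X → X/∼ sends c ↦ [c=e], d ↦ [d=f], e ↦ [c=e], f ↦ [d=f].
For each subset V ⊆ X/∼, compute π^{-1}(V) ⊆ X and check whether π^{-1}(V) ∈ τ. V is open in τ_Q iff π^{-1}(V) ∈ τ.
  V = {}: π^{-1}(V) = ∅ ∈ τ ✓.
  V = {[c=e]}: π^{-1}(V) = {c, e} ∈ τ ✓.
  V = {[d=f]}: π^{-1}(V) = {d, f} ∉ τ ✗.
  V = {[c=e], [d=f]}: π^{-1}(V) = {c, d, e, f} ∈ τ ✓.
Open sets in the quotient: τ_Q = {{}, {[c=e]}, {[c=e], [d=f]}} (3 elements).


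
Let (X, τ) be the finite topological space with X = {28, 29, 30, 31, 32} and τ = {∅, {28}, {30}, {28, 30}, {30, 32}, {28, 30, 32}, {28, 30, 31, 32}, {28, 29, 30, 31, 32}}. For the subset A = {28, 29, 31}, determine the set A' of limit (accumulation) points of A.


A' = {29, 31}

For each x ∈ X, list the open sets U ∈ τ with x ∈ U, then check whether U ∩ (A ∖ {x}) ≠ ∅ for every such U.
  x = 28: open {28} ∋ x has {28} ∩ (A ∖ {28}) = ∅, so x is NOT a limit point.
  x = 29: opens ∋ x are {28, 29, 30, 31, 32}; each meets A ∖ {29}, so x IS a limit point.
  x = 30: open {30} ∋ x has {30} ∩ (A ∖ {30}) = ∅, so x is NOT a limit point.
  x = 31: opens ∋ x are {28, 30, 31, 32}, {28, 29, 30, 31, 32}; each meets A ∖ {31}, so x IS a limit point.
  x = 32: open {30, 32} ∋ x has {30, 32} ∩ (A ∖ {32}) = ∅, so x is NOT a limit point.
Collecting: A' = {29, 31}.


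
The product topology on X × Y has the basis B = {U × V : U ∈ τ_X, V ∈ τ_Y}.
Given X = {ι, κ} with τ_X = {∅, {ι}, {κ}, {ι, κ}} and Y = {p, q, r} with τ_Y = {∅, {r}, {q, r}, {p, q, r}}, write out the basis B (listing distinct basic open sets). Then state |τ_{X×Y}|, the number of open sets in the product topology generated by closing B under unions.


Basis B = {∅ × ∅, {ι} × {r}, {κ} × {r}, {ι} × {q, r}, {ι, κ} × {r}, {κ} × {q, r}, {ι} × {p, q, r}, {κ} × {p, q, r}, {ι, κ} × {q, r}, {ι, κ} × {p, q, r}}; |τ_{X×Y}| = 16.

Enumerate products U × V with U ∈ τ_X, V ∈ τ_Y (deduplicated):
  ∅ × ∅ = {} (∅)
  {ι} × {r} = {(ι,r)}
  {κ} × {r} = {(κ,r)}
  {ι} × {q, r} = {(ι,q), (ι,r)}
  {ι, κ} × {r} = {(ι,r), (κ,r)}
  {κ} × {q, r} = {(κ,q), (κ,r)}
  {ι} × {p, q, r} = {(ι,p), (ι,q), (ι,r)}
  {κ} × {p, q, r} = {(κ,p), (κ,q), (κ,r)}
  {ι, κ} × {q, r} = {(ι,q), (ι,r), (κ,q), (κ,r)}
  {ι, κ} × {p, q, r} = {(ι,p), (ι,q), (ι,r), (κ,p), (κ,q), (κ,r)}
These 10 distinct sets form the basis B.
Close under arbitrary unions to get τ_{X×Y}; counting gives |τ_{X×Y}| = 16.


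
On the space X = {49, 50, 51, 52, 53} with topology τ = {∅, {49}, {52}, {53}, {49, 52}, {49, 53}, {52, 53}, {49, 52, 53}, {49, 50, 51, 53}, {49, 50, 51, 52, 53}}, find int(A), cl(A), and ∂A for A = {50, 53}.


int(A) = {53}, cl(A) = {50, 51, 53}, ∂A = {50, 51}.

Closed sets in (X, τ) are complements of opens:
  closed(X, τ) = {∅, {52}, {50, 51}, {49, 50, 51}, {50, 51, 52}, {50, 51, 53}, {49, 50, 51, 52}, {49, 50, 51, 53}, {50, 51, 52, 53}, {49, 50, 51, 52, 53}}.
int(A) = ⋃ {U ∈ τ : U ⊆ A}. Opens contained in A: ∅, {53}.
Taking the union of these: int(A) = {53}.
cl(A) = ⋂ {C closed : A ⊆ C}. Closed sets containing A: {50, 51, 53}, {49, 50, 51, 53}, {50, 51, 52, 53}, {49, 50, 51, 52, 53}.
Intersecting these: cl(A) = {50, 51, 53}.
∂A = cl(A) ∖ int(A) = {50, 51, 53} ∖ {53} = {50, 51}.


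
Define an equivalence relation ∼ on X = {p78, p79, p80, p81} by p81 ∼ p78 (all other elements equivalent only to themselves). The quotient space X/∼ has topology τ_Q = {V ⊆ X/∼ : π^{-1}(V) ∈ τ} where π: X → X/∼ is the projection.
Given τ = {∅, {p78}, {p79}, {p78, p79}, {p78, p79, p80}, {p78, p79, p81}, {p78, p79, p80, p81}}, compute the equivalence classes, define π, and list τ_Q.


X/∼ = {[p78=p81], [p79], [p80]}; |τ_Q| = 4.

Equivalence classes: [p78=p81], [p79], [p80].
Quotient map π: X → X/∼ sends p78 ↦ [p78=p81], p79 ↦ [p79], p80 ↦ [p80], p81 ↦ [p78=p81].
For each subset V ⊆ X/∼, compute π^{-1}(V) ⊆ X and check whether π^{-1}(V) ∈ τ. V is open in τ_Q iff π^{-1}(V) ∈ τ.
  V = {}: π^{-1}(V) = ∅ ∈ τ ✓.
  V = {[p78=p81]}: π^{-1}(V) = {p78, p81} ∉ τ ✗.
  V = {[p79]}: π^{-1}(V) = {p79} ∈ τ ✓.
  V = {[p78=p81], [p79]}: π^{-1}(V) = {p78, p79, p81} ∈ τ ✓.
  V = {[p80]}: π^{-1}(V) = {p80} ∉ τ ✗.
  V = {[p78=p81], [p80]}: π^{-1}(V) = {p78, p80, p81} ∉ τ ✗.
  V = {[p79], [p80]}: π^{-1}(V) = {p79, p80} ∉ τ ✗.
  V = {[p78=p81], [p79], [p80]}: π^{-1}(V) = {p78, p79, p80, p81} ∈ τ ✓.
Open sets in the quotient: τ_Q = {{}, {[p79]}, {[p78=p81], [p79]}, {[p78=p81], [p79], [p80]}} (4 elements).


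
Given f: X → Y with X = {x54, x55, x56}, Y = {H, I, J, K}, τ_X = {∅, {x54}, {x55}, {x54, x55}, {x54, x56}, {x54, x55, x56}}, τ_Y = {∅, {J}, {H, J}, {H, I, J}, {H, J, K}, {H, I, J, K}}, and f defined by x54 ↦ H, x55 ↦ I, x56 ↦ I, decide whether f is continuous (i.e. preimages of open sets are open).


f IS continuous.

Compute f^{-1}(U) for each U ∈ τ_Y:
  U = ∅: f^{-1}(U) = ∅ ∈ τ_X ✓.
  U = {J}: f^{-1}(U) = ∅ ∈ τ_X ✓.
  U = {H, J}: f^{-1}(U) = {x54} ∈ τ_X ✓.
  U = {H, I, J}: f^{-1}(U) = {x54, x55, x56} ∈ τ_X ✓.
  U = {H, J, K}: f^{-1}(U) = {x54} ∈ τ_X ✓.
  U = {H, I, J, K}: f^{-1}(U) = {x54, x55, x56} ∈ τ_X ✓.
Every preimage lies in τ_X, so f IS continuous.


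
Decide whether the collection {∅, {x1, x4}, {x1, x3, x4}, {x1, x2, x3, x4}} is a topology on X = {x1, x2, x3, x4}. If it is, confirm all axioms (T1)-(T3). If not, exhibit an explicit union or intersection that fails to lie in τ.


τ IS a topology on X.

Axiom (T1): ∅ ∈ τ? Yes; X ∈ τ? Yes.
Axiom (T2/T3): check pairwise unions and intersections of members of τ.
All pairwise intersections and unions checked — each lies in τ. Therefore τ satisfies (T1), (T2), (T3): it IS a topology on X.


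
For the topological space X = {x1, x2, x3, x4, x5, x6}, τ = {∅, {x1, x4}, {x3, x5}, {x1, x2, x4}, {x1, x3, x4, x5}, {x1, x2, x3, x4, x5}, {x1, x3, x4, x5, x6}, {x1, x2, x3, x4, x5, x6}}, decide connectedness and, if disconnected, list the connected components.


(X, τ) is connected.

Find clopen sets (U ∈ τ with X ∖ U ∈ τ):
  U = ∅, X ∖ U = {x1, x2, x3, x4, x5, x6} — both open, so U is clopen.
  U = {x1, x2, x3, x4, x5, x6}, X ∖ U = ∅ — both open, so U is clopen.
Only trivial clopens (∅ and X) exist, so (X, τ) is connected.
Compute connected components by grouping points that agree on all clopens:
  component: {x1, x2, x3, x4, x5, x6}


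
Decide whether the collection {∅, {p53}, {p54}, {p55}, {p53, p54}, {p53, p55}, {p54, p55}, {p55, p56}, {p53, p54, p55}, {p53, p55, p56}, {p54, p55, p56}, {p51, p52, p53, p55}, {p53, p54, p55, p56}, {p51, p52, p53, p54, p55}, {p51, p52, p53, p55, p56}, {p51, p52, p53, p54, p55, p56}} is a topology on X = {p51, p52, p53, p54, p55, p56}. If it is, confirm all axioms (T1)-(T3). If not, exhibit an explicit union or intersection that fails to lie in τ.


τ IS a topology on X.

Axiom (T1): ∅ ∈ τ? Yes; X ∈ τ? Yes.
Axiom (T2/T3): check pairwise unions and intersections of members of τ.
All pairwise intersections and unions checked — each lies in τ. Therefore τ satisfies (T1), (T2), (T3): it IS a topology on X.


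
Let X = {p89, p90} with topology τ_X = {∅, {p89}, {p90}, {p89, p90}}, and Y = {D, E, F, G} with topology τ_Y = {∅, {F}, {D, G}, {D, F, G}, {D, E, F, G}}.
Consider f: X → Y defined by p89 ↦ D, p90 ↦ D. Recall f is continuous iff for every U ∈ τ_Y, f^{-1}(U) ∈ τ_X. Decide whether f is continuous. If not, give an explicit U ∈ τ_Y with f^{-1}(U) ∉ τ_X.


f IS continuous.

Compute f^{-1}(U) for each U ∈ τ_Y:
  U = ∅: f^{-1}(U) = ∅ ∈ τ_X ✓.
  U = {F}: f^{-1}(U) = ∅ ∈ τ_X ✓.
  U = {D, G}: f^{-1}(U) = {p89, p90} ∈ τ_X ✓.
  U = {D, F, G}: f^{-1}(U) = {p89, p90} ∈ τ_X ✓.
  U = {D, E, F, G}: f^{-1}(U) = {p89, p90} ∈ τ_X ✓.
Every preimage lies in τ_X, so f IS continuous.


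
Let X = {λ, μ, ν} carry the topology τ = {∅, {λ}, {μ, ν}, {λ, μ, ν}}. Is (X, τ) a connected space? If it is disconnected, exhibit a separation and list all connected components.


(X, τ) is disconnected; components = [{λ}, {μ, ν}].

Find clopen sets (U ∈ τ with X ∖ U ∈ τ):
  U = ∅, X ∖ U = {λ, μ, ν} — both open, so U is clopen.
  U = {λ}, X ∖ U = {μ, ν} — both open, so U is clopen.
  U = {μ, ν}, X ∖ U = {λ} — both open, so U is clopen.
  U = {λ, μ, ν}, X ∖ U = ∅ — both open, so U is clopen.
Nontrivial clopen(s) exist: e.g. {μ, ν}. So (X, τ) is disconnected.
Compute connected components by grouping points that agree on all clopens:
  component: {λ}
  component: {μ, ν}


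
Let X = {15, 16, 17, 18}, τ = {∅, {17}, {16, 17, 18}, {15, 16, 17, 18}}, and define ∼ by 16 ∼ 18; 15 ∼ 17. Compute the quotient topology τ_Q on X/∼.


X/∼ = {[15=17], [16=18]}; |τ_Q| = 2.

Equivalence classes: [15=17], [16=18].
Quotient map π: X → X/∼ sends 15 ↦ [15=17], 16 ↦ [16=18], 17 ↦ [15=17], 18 ↦ [16=18].
For each subset V ⊆ X/∼, compute π^{-1}(V) ⊆ X and check whether π^{-1}(V) ∈ τ. V is open in τ_Q iff π^{-1}(V) ∈ τ.
  V = {}: π^{-1}(V) = ∅ ∈ τ ✓.
  V = {[15=17]}: π^{-1}(V) = {15, 17} ∉ τ ✗.
  V = {[16=18]}: π^{-1}(V) = {16, 18} ∉ τ ✗.
  V = {[15=17], [16=18]}: π^{-1}(V) = {15, 16, 17, 18} ∈ τ ✓.
Open sets in the quotient: τ_Q = {{}, {[15=17], [16=18]}} (2 elements).


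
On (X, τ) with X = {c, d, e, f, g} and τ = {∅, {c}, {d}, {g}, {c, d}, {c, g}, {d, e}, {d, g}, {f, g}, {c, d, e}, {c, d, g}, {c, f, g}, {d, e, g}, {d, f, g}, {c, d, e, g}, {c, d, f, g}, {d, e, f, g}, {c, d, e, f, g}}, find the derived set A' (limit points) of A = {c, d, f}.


A' = {e}

For each x ∈ X, list the open sets U ∈ τ with x ∈ U, then check whether U ∩ (A ∖ {x}) ≠ ∅ for every such U.
  x = c: open {c} ∋ x has {c} ∩ (A ∖ {c}) = ∅, so x is NOT a limit point.
  x = d: open {d} ∋ x has {d} ∩ (A ∖ {d}) = ∅, so x is NOT a limit point.
  x = e: opens ∋ x are {d, e}, {c, d, e}, {d, e, g}, {c, d, e, g}, {d, e, f, g}, {c, d, e, f, g}; each meets A ∖ {e}, so x IS a limit point.
  x = f: open {f, g} ∋ x has {f, g} ∩ (A ∖ {f}) = ∅, so x is NOT a limit point.
  x = g: open {g} ∋ x has {g} ∩ (A ∖ {g}) = ∅, so x is NOT a limit point.
Collecting: A' = {e}.


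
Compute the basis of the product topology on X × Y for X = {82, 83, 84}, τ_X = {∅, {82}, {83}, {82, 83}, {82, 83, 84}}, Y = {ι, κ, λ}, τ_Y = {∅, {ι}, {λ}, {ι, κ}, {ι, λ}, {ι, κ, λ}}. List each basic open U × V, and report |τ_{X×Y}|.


Basis B = {∅ × ∅, {82} × {ι}, {82} × {λ}, {83} × {ι}, {83} × {λ}, {82} × {ι, κ}, {82} × {ι, λ}, {82, 83} × {ι}, {82, 83} × {λ}, {83} × {ι, κ}, {83} × {ι, λ}, {82} × {ι, κ, λ}, {82, 83, 84} × {ι}, {82, 83, 84} × {λ}, {83} × {ι, κ, λ}, {82, 83} × {ι, κ}, {82, 83} × {ι, λ}, {82, 83} × {ι, κ, λ}, {82, 83, 84} × {ι, κ}, {82, 83, 84} × {ι, λ}, {82, 83, 84} × {ι, κ, λ}}; |τ_{X×Y}| = 70.

Enumerate products U × V with U ∈ τ_X, V ∈ τ_Y (deduplicated):
  ∅ × ∅ = {} (∅)
  {82} × {ι} = {(82,ι)}
  {82} × {λ} = {(82,λ)}
  {83} × {ι} = {(83,ι)}
  {83} × {λ} = {(83,λ)}
  {82} × {ι, κ} = {(82,ι), (82,κ)}
  {82} × {ι, λ} = {(82,ι), (82,λ)}
  {82, 83} × {ι} = {(82,ι), (83,ι)}
  {82, 83} × {λ} = {(82,λ), (83,λ)}
  {83} × {ι, κ} = {(83,ι), (83,κ)}
  {83} × {ι, λ} = {(83,ι), (83,λ)}
  {82} × {ι, κ, λ} = {(82,ι), (82,κ), (82,λ)}
  {82, 83, 84} × {ι} = {(82,ι), (83,ι), (84,ι)}
  {82, 83, 84} × {λ} = {(82,λ), (83,λ), (84,λ)}
  {83} × {ι, κ, λ} = {(83,ι), (83,κ), (83,λ)}
  {82, 83} × {ι, κ} = {(82,ι), (82,κ), (83,ι), (83,κ)}
  {82, 83} × {ι, λ} = {(82,ι), (82,λ), (83,ι), (83,λ)}
  {82, 83} × {ι, κ, λ} = {(82,ι), (82,κ), (82,λ), (83,ι), (83,κ), (83,λ)}
  {82, 83, 84} × {ι, κ} = {(82,ι), (82,κ), (83,ι), (83,κ), (84,ι), (84,κ)}
  {82, 83, 84} × {ι, λ} = {(82,ι), (82,λ), (83,ι), (83,λ), (84,ι), (84,λ)}
  {82, 83, 84} × {ι, κ, λ} = {(82,ι), (82,κ), (82,λ), (83,ι), (83,κ), (83,λ), (84,ι), (84,κ), (84,λ)}
These 21 distinct sets form the basis B.
Close under arbitrary unions to get τ_{X×Y}; counting gives |τ_{X×Y}| = 70.


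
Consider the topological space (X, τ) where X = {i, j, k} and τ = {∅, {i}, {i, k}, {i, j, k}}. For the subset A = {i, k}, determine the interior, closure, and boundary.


int(A) = {i, k}, cl(A) = {i, j, k}, ∂A = {j}.

Closed sets in (X, τ) are complements of opens:
  closed(X, τ) = {∅, {j}, {j, k}, {i, j, k}}.
int(A) = ⋃ {U ∈ τ : U ⊆ A}. Opens contained in A: ∅, {i}, {i, k}.
Taking the union of these: int(A) = {i, k}.
cl(A) = ⋂ {C closed : A ⊆ C}. Closed sets containing A: {i, j, k}.
Intersecting these: cl(A) = {i, j, k}.
∂A = cl(A) ∖ int(A) = {i, j, k} ∖ {i, k} = {j}.


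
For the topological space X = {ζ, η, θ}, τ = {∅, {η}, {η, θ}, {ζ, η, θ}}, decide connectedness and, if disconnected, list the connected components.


(X, τ) is connected.

Find clopen sets (U ∈ τ with X ∖ U ∈ τ):
  U = ∅, X ∖ U = {ζ, η, θ} — both open, so U is clopen.
  U = {ζ, η, θ}, X ∖ U = ∅ — both open, so U is clopen.
Only trivial clopens (∅ and X) exist, so (X, τ) is connected.
Compute connected components by grouping points that agree on all clopens:
  component: {ζ, η, θ}


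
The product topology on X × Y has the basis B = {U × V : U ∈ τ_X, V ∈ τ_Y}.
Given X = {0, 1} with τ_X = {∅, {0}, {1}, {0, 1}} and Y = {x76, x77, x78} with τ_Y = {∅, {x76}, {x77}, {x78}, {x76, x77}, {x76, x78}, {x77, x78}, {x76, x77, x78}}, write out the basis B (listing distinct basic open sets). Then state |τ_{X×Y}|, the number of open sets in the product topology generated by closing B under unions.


Basis B = {∅ × ∅, {0} × {x76}, {0} × {x77}, {0} × {x78}, {1} × {x76}, {1} × {x77}, {1} × {x78}, {0} × {x76, x77}, {0} × {x76, x78}, {0, 1} × {x76}, {0} × {x77, x78}, {0, 1} × {x77}, {0, 1} × {x78}, {1} × {x76, x77}, {1} × {x76, x78}, {1} × {x77, x78}, {0} × {x76, x77, x78}, {1} × {x76, x77, x78}, {0, 1} × {x76, x77}, {0, 1} × {x76, x78}, {0, 1} × {x77, x78}, {0, 1} × {x76, x77, x78}}; |τ_{X×Y}| = 64.

Enumerate products U × V with U ∈ τ_X, V ∈ τ_Y (deduplicated):
  ∅ × ∅ = {} (∅)
  {0} × {x76} = {(0,x76)}
  {0} × {x77} = {(0,x77)}
  {0} × {x78} = {(0,x78)}
  {1} × {x76} = {(1,x76)}
  {1} × {x77} = {(1,x77)}
  {1} × {x78} = {(1,x78)}
  {0} × {x76, x77} = {(0,x76), (0,x77)}
  {0} × {x76, x78} = {(0,x76), (0,x78)}
  {0, 1} × {x76} = {(0,x76), (1,x76)}
  {0} × {x77, x78} = {(0,x77), (0,x78)}
  {0, 1} × {x77} = {(0,x77), (1,x77)}
  {0, 1} × {x78} = {(0,x78), (1,x78)}
  {1} × {x76, x77} = {(1,x76), (1,x77)}
  {1} × {x76, x78} = {(1,x76), (1,x78)}
  {1} × {x77, x78} = {(1,x77), (1,x78)}
  {0} × {x76, x77, x78} = {(0,x76), (0,x77), (0,x78)}
  {1} × {x76, x77, x78} = {(1,x76), (1,x77), (1,x78)}
  {0, 1} × {x76, x77} = {(0,x76), (0,x77), (1,x76), (1,x77)}
  {0, 1} × {x76, x78} = {(0,x76), (0,x78), (1,x76), (1,x78)}
  {0, 1} × {x77, x78} = {(0,x77), (0,x78), (1,x77), (1,x78)}
  {0, 1} × {x76, x77, x78} = {(0,x76), (0,x77), (0,x78), (1,x76), (1,x77), (1,x78)}
These 22 distinct sets form the basis B.
Close under arbitrary unions to get τ_{X×Y}; counting gives |τ_{X×Y}| = 64.


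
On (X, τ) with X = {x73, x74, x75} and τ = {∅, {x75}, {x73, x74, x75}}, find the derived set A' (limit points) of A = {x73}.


A' = {x74}

For each x ∈ X, list the open sets U ∈ τ with x ∈ U, then check whether U ∩ (A ∖ {x}) ≠ ∅ for every such U.
  x = x73: open {x73, x74, x75} ∋ x has {x73, x74, x75} ∩ (A ∖ {x73}) = ∅, so x is NOT a limit point.
  x = x74: opens ∋ x are {x73, x74, x75}; each meets A ∖ {x74}, so x IS a limit point.
  x = x75: open {x75} ∋ x has {x75} ∩ (A ∖ {x75}) = ∅, so x is NOT a limit point.
Collecting: A' = {x74}.


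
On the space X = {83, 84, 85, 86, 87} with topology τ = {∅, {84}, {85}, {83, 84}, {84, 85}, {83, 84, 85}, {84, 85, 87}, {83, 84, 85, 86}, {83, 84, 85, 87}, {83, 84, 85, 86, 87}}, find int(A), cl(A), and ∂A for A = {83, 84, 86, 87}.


int(A) = {83, 84}, cl(A) = {83, 84, 86, 87}, ∂A = {86, 87}.

Closed sets in (X, τ) are complements of opens:
  closed(X, τ) = {∅, {86}, {87}, {83, 86}, {86, 87}, {83, 86, 87}, {85, 86, 87}, {83, 84, 86, 87}, {83, 85, 86, 87}, {83, 84, 85, 86, 87}}.
int(A) = ⋃ {U ∈ τ : U ⊆ A}. Opens contained in A: ∅, {84}, {83, 84}.
Taking the union of these: int(A) = {83, 84}.
cl(A) = ⋂ {C closed : A ⊆ C}. Closed sets containing A: {83, 84, 86, 87}, {83, 84, 85, 86, 87}.
Intersecting these: cl(A) = {83, 84, 86, 87}.
∂A = cl(A) ∖ int(A) = {83, 84, 86, 87} ∖ {83, 84} = {86, 87}.


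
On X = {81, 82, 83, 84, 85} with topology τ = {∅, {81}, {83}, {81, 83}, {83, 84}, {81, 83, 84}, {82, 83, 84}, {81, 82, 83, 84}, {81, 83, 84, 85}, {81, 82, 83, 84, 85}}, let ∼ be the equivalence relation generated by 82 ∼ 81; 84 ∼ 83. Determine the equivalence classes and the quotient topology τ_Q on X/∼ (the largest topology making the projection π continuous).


X/∼ = {[81=82], [83=84], [85]}; |τ_Q| = 4.

Equivalence classes: [81=82], [83=84], [85].
Quotient map π: X → X/∼ sends 81 ↦ [81=82], 82 ↦ [81=82], 83 ↦ [83=84], 84 ↦ [83=84], 85 ↦ [85].
For each subset V ⊆ X/∼, compute π^{-1}(V) ⊆ X and check whether π^{-1}(V) ∈ τ. V is open in τ_Q iff π^{-1}(V) ∈ τ.
  V = {}: π^{-1}(V) = ∅ ∈ τ ✓.
  V = {[81=82]}: π^{-1}(V) = {81, 82} ∉ τ ✗.
  V = {[83=84]}: π^{-1}(V) = {83, 84} ∈ τ ✓.
  V = {[81=82], [83=84]}: π^{-1}(V) = {81, 82, 83, 84} ∈ τ ✓.
  V = {[85]}: π^{-1}(V) = {85} ∉ τ ✗.
  V = {[81=82], [85]}: π^{-1}(V) = {81, 82, 85} ∉ τ ✗.
  V = {[83=84], [85]}: π^{-1}(V) = {83, 84, 85} ∉ τ ✗.
  V = {[81=82], [83=84], [85]}: π^{-1}(V) = {81, 82, 83, 84, 85} ∈ τ ✓.
Open sets in the quotient: τ_Q = {{}, {[83=84]}, {[81=82], [83=84]}, {[81=82], [83=84], [85]}} (4 elements).


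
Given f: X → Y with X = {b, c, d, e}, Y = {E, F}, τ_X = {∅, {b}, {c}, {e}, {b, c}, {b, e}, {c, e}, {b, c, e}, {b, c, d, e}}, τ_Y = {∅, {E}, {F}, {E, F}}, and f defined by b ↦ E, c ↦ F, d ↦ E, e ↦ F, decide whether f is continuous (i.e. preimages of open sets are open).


f is NOT continuous.

Compute f^{-1}(U) for each U ∈ τ_Y:
  U = ∅: f^{-1}(U) = ∅ ∈ τ_X ✓.
  U = {E}: f^{-1}(U) = {b, d} ∉ τ_X ✗.
  U = {F}: f^{-1}(U) = {c, e} ∈ τ_X ✓.
  U = {E, F}: f^{-1}(U) = {b, c, d, e} ∈ τ_X ✓.
Found U = {E} with f^{-1}(U) = {b, d} not in τ_X. Therefore f is NOT continuous.


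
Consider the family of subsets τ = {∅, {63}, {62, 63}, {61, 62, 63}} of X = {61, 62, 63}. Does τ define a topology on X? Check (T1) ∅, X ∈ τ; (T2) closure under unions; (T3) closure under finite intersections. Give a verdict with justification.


τ IS a topology on X.

Axiom (T1): ∅ ∈ τ? Yes; X ∈ τ? Yes.
Axiom (T2/T3): check pairwise unions and intersections of members of τ.
All pairwise intersections and unions checked — each lies in τ. Therefore τ satisfies (T1), (T2), (T3): it IS a topology on X.


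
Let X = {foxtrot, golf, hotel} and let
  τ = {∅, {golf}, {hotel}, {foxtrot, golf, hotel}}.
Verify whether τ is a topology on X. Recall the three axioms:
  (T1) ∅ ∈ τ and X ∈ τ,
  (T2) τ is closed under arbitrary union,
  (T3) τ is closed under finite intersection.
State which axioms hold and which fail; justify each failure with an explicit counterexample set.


τ is NOT a topology on X.

Axiom (T1): ∅ ∈ τ? Yes; X ∈ τ? Yes.
Axiom (T2/T3): check pairwise unions and intersections of members of τ.
Counterexample for (T2): {golf} ∪ {hotel} = {golf, hotel} ∉ τ. Therefore τ is NOT a topology.


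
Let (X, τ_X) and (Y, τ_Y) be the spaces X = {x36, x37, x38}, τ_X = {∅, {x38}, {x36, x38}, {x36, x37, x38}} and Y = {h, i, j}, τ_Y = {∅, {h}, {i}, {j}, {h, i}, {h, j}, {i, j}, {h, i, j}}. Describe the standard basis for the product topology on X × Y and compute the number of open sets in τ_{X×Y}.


Basis B = {∅ × ∅, {x38} × {h}, {x38} × {i}, {x38} × {j}, {x36, x38} × {h}, {x36, x38} × {i}, {x36, x38} × {j}, {x38} × {h, i}, {x38} × {h, j}, {x38} × {i, j}, {x36, x37, x38} × {h}, {x36, x37, x38} × {i}, {x36, x37, x38} × {j}, {x38} × {h, i, j}, {x36, x38} × {h, i}, {x36, x38} × {h, j}, {x36, x38} × {i, j}, {x36, x38} × {h, i, j}, {x36, x37, x38} × {h, i}, {x36, x37, x38} × {h, j}, {x36, x37, x38} × {i, j}, {x36, x37, x38} × {h, i, j}}; |τ_{X×Y}| = 64.

Enumerate products U × V with U ∈ τ_X, V ∈ τ_Y (deduplicated):
  ∅ × ∅ = {} (∅)
  {x38} × {h} = {(x38,h)}
  {x38} × {i} = {(x38,i)}
  {x38} × {j} = {(x38,j)}
  {x36, x38} × {h} = {(x36,h), (x38,h)}
  {x36, x38} × {i} = {(x36,i), (x38,i)}
  {x36, x38} × {j} = {(x36,j), (x38,j)}
  {x38} × {h, i} = {(x38,h), (x38,i)}
  {x38} × {h, j} = {(x38,h), (x38,j)}
  {x38} × {i, j} = {(x38,i), (x38,j)}
  {x36, x37, x38} × {h} = {(x36,h), (x37,h), (x38,h)}
  {x36, x37, x38} × {i} = {(x36,i), (x37,i), (x38,i)}
  {x36, x37, x38} × {j} = {(x36,j), (x37,j), (x38,j)}
  {x38} × {h, i, j} = {(x38,h), (x38,i), (x38,j)}
  {x36, x38} × {h, i} = {(x36,h), (x36,i), (x38,h), (x38,i)}
  {x36, x38} × {h, j} = {(x36,h), (x36,j), (x38,h), (x38,j)}
  {x36, x38} × {i, j} = {(x36,i), (x36,j), (x38,i), (x38,j)}
  {x36, x38} × {h, i, j} = {(x36,h), (x36,i), (x36,j), (x38,h), (x38,i), (x38,j)}
  {x36, x37, x38} × {h, i} = {(x36,h), (x36,i), (x37,h), (x37,i), (x38,h), (x38,i)}
  {x36, x37, x38} × {h, j} = {(x36,h), (x36,j), (x37,h), (x37,j), (x38,h), (x38,j)}
  {x36, x37, x38} × {i, j} = {(x36,i), (x36,j), (x37,i), (x37,j), (x38,i), (x38,j)}
  {x36, x37, x38} × {h, i, j} = {(x36,h), (x36,i), (x36,j), (x37,h), (x37,i), (x37,j), (x38,h), (x38,i), (x38,j)}
These 22 distinct sets form the basis B.
Close under arbitrary unions to get τ_{X×Y}; counting gives |τ_{X×Y}| = 64.


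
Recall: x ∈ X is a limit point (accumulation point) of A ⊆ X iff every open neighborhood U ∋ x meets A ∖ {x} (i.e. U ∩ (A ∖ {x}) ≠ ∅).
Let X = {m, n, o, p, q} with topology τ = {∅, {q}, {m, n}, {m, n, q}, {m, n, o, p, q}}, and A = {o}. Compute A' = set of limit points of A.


A' = {p}

For each x ∈ X, list the open sets U ∈ τ with x ∈ U, then check whether U ∩ (A ∖ {x}) ≠ ∅ for every such U.
  x = m: open {m, n} ∋ x has {m, n} ∩ (A ∖ {m}) = ∅, so x is NOT a limit point.
  x = n: open {m, n} ∋ x has {m, n} ∩ (A ∖ {n}) = ∅, so x is NOT a limit point.
  x = o: open {m, n, o, p, q} ∋ x has {m, n, o, p, q} ∩ (A ∖ {o}) = ∅, so x is NOT a limit point.
  x = p: opens ∋ x are {m, n, o, p, q}; each meets A ∖ {p}, so x IS a limit point.
  x = q: open {q} ∋ x has {q} ∩ (A ∖ {q}) = ∅, so x is NOT a limit point.
Collecting: A' = {p}.


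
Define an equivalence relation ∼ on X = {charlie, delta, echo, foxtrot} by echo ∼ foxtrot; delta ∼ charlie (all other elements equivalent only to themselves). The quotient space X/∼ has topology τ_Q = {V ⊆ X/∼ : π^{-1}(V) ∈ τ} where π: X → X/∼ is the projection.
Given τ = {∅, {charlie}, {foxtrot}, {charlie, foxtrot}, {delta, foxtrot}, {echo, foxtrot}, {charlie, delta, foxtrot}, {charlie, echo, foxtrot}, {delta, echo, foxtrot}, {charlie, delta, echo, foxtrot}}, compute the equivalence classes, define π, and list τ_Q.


X/∼ = {[charlie=delta], [echo=foxtrot]}; |τ_Q| = 3.

Equivalence classes: [charlie=delta], [echo=foxtrot].
Quotient map π: X → X/∼ sends charlie ↦ [charlie=delta], delta ↦ [charlie=delta], echo ↦ [echo=foxtrot], foxtrot ↦ [echo=foxtrot].
For each subset V ⊆ X/∼, compute π^{-1}(V) ⊆ X and check whether π^{-1}(V) ∈ τ. V is open in τ_Q iff π^{-1}(V) ∈ τ.
  V = {}: π^{-1}(V) = ∅ ∈ τ ✓.
  V = {[charlie=delta]}: π^{-1}(V) = {charlie, delta} ∉ τ ✗.
  V = {[echo=foxtrot]}: π^{-1}(V) = {echo, foxtrot} ∈ τ ✓.
  V = {[charlie=delta], [echo=foxtrot]}: π^{-1}(V) = {charlie, delta, echo, foxtrot} ∈ τ ✓.
Open sets in the quotient: τ_Q = {{}, {[echo=foxtrot]}, {[charlie=delta], [echo=foxtrot]}} (3 elements).


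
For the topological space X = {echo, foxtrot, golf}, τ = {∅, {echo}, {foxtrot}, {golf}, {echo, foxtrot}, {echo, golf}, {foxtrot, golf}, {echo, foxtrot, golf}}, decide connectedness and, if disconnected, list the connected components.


(X, τ) is disconnected; components = [{echo}, {foxtrot}, {golf}].

Find clopen sets (U ∈ τ with X ∖ U ∈ τ):
  U = ∅, X ∖ U = {echo, foxtrot, golf} — both open, so U is clopen.
  U = {echo}, X ∖ U = {foxtrot, golf} — both open, so U is clopen.
  U = {foxtrot}, X ∖ U = {echo, golf} — both open, so U is clopen.
  U = {golf}, X ∖ U = {echo, foxtrot} — both open, so U is clopen.
  U = {echo, foxtrot}, X ∖ U = {golf} — both open, so U is clopen.
  U = {echo, golf}, X ∖ U = {foxtrot} — both open, so U is clopen.
  U = {foxtrot, golf}, X ∖ U = {echo} — both open, so U is clopen.
  U = {echo, foxtrot, golf}, X ∖ U = ∅ — both open, so U is clopen.
Nontrivial clopen(s) exist: e.g. {golf}. So (X, τ) is disconnected.
Compute connected components by grouping points that agree on all clopens:
  component: {echo}
  component: {foxtrot}
  component: {golf}


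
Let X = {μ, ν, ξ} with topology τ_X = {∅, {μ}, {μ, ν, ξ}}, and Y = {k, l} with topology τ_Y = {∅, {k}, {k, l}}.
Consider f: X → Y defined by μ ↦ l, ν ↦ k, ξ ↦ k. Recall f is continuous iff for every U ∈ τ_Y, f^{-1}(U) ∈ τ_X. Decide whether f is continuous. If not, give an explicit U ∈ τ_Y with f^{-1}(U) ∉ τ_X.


f is NOT continuous.

Compute f^{-1}(U) for each U ∈ τ_Y:
  U = ∅: f^{-1}(U) = ∅ ∈ τ_X ✓.
  U = {k}: f^{-1}(U) = {ν, ξ} ∉ τ_X ✗.
  U = {k, l}: f^{-1}(U) = {μ, ν, ξ} ∈ τ_X ✓.
Found U = {k} with f^{-1}(U) = {ν, ξ} not in τ_X. Therefore f is NOT continuous.


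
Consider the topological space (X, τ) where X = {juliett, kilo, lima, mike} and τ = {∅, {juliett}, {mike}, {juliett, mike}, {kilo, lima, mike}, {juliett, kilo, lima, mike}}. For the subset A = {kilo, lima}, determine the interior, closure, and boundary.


int(A) = ∅, cl(A) = {kilo, lima}, ∂A = {kilo, lima}.

Closed sets in (X, τ) are complements of opens:
  closed(X, τ) = {∅, {juliett}, {kilo, lima}, {juliett, kilo, lima}, {kilo, lima, mike}, {juliett, kilo, lima, mike}}.
int(A) = ⋃ {U ∈ τ : U ⊆ A}. Opens contained in A: ∅.
Taking the union of these: int(A) = ∅.
cl(A) = ⋂ {C closed : A ⊆ C}. Closed sets containing A: {kilo, lima}, {juliett, kilo, lima}, {kilo, lima, mike}, {juliett, kilo, lima, mike}.
Intersecting these: cl(A) = {kilo, lima}.
∂A = cl(A) ∖ int(A) = {kilo, lima} ∖ ∅ = {kilo, lima}.


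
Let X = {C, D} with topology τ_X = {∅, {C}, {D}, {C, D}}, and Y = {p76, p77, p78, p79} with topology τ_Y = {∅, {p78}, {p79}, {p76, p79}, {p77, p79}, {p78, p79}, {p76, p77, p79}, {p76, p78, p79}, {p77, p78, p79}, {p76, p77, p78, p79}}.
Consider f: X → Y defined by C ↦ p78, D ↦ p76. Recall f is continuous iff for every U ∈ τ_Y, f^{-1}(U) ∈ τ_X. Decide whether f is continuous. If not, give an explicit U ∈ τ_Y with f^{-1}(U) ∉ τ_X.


f IS continuous.

Compute f^{-1}(U) for each U ∈ τ_Y:
  U = ∅: f^{-1}(U) = ∅ ∈ τ_X ✓.
  U = {p78}: f^{-1}(U) = {C} ∈ τ_X ✓.
  U = {p79}: f^{-1}(U) = ∅ ∈ τ_X ✓.
  U = {p76, p79}: f^{-1}(U) = {D} ∈ τ_X ✓.
  U = {p77, p79}: f^{-1}(U) = ∅ ∈ τ_X ✓.
  U = {p78, p79}: f^{-1}(U) = {C} ∈ τ_X ✓.
  U = {p76, p77, p79}: f^{-1}(U) = {D} ∈ τ_X ✓.
  U = {p76, p78, p79}: f^{-1}(U) = {C, D} ∈ τ_X ✓.
  U = {p77, p78, p79}: f^{-1}(U) = {C} ∈ τ_X ✓.
  U = {p76, p77, p78, p79}: f^{-1}(U) = {C, D} ∈ τ_X ✓.
Every preimage lies in τ_X, so f IS continuous.
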